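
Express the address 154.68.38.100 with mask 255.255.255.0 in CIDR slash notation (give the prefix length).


Binary: 11111111.11111111.11111111.00000000
Count leading 1s
Prefix: /24


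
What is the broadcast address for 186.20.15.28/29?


Network: 186.20.15.24/29
Host bits = 3
Set all host bits to 1:
Broadcast: 186.20.15.31


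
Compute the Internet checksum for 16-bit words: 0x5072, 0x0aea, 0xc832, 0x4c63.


Sum all words (with carry folding):
+ 0x5072 = 0x5072
+ 0x0aea = 0x5b5c
+ 0xc832 = 0x238f
+ 0x4c63 = 0x6ff2
One's complement: ~0x6ff2
Checksum = 0x900d


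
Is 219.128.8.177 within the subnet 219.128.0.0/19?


Subnet network: 219.128.0.0
Test IP AND mask: 219.128.0.0
Yes, 219.128.8.177 is in 219.128.0.0/19


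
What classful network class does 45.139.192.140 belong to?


First octet: 45
Binary: 00101101
0xxxxxxx -> Class A (1-126)
Class A, default mask 255.0.0.0 (/8)


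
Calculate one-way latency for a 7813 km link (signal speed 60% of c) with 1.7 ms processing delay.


Speed = 0.6 * 3e5 km/s = 180000 km/s
Propagation delay = 7813 / 180000 = 0.0434 s = 43.4056 ms
Processing delay = 1.7 ms
Total one-way latency = 45.1056 ms


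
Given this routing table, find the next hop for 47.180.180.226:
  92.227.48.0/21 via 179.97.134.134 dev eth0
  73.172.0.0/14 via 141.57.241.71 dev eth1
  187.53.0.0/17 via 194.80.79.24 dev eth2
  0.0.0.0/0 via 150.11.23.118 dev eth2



Longest prefix match for 47.180.180.226:
  /21 92.227.48.0: no
  /14 73.172.0.0: no
  /17 187.53.0.0: no
  /0 0.0.0.0: MATCH
Selected: next-hop 150.11.23.118 via eth2 (matched /0)


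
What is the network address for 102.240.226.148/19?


IP:   01100110.11110000.11100010.10010100
Mask: 11111111.11111111.11100000.00000000
AND operation:
Net:  01100110.11110000.11100000.00000000
Network: 102.240.224.0/19


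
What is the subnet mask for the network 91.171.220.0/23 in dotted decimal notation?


/23 means 23 network bits, 9 host bits
Binary: 11111111111111111111111000000000
Mask: 255.255.254.0


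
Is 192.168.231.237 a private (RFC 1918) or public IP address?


RFC 1918 private ranges:
  10.0.0.0/8 (10.0.0.0 - 10.255.255.255)
  172.16.0.0/12 (172.16.0.0 - 172.31.255.255)
  192.168.0.0/16 (192.168.0.0 - 192.168.255.255)
Private (in 192.168.0.0/16)


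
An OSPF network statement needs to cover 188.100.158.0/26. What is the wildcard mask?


Subnet mask: 255.255.255.192
Wildcard = 255.255.255.255 - subnet mask
255 - 255 = 0
255 - 255 = 0
255 - 255 = 0
255 - 192 = 63
Wildcard: 0.0.0.63


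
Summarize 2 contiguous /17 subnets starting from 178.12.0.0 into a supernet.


Original prefix: /17
Number of subnets: 2 = 2^1
New prefix = 17 - 1 = 16
Supernet: 178.12.0.0/16


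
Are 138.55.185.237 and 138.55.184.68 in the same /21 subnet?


Mask: 255.255.248.0
138.55.185.237 AND mask = 138.55.184.0
138.55.184.68 AND mask = 138.55.184.0
Yes, same subnet (138.55.184.0)


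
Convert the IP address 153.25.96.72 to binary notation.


153 = 10011001
25 = 00011001
96 = 01100000
72 = 01001000
Binary: 10011001.00011001.01100000.01001000


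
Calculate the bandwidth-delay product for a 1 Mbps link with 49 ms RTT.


BDP = bandwidth * RTT
= 1 Mbps * 49 ms
= 1 * 1e6 * 49 / 1000 bits
= 49000 bits
= 6125 bytes
= 5.9814 KB
BDP = 49000 bits (6125 bytes)


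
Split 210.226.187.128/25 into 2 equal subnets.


New prefix = 25 + 1 = 26
Each subnet has 64 addresses
  210.226.187.128/26
  210.226.187.192/26
Subnets: 210.226.187.128/26, 210.226.187.192/26


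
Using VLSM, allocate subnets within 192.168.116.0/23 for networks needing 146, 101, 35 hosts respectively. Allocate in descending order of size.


146 hosts -> /24 (254 usable): 192.168.116.0/24
101 hosts -> /25 (126 usable): 192.168.117.0/25
35 hosts -> /26 (62 usable): 192.168.117.128/26
Allocation: 192.168.116.0/24 (146 hosts, 254 usable); 192.168.117.0/25 (101 hosts, 126 usable); 192.168.117.128/26 (35 hosts, 62 usable)


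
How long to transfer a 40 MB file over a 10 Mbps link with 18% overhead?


Effective throughput = 10 * (1 - 18/100) = 8.2 Mbps
File size in Mb = 40 * 8 = 320 Mb
Time = 320 / 8.2
Time = 39.0244 seconds


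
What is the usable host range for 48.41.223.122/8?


Network: 48.0.0.0
Broadcast: 48.255.255.255
First usable = network + 1
Last usable = broadcast - 1
Range: 48.0.0.1 to 48.255.255.254


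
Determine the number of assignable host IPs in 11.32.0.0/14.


Host bits = 32 - 14 = 18
Total addresses = 2^18 = 262144
Usable = total - 2 (network and broadcast)
Usable hosts: 262142


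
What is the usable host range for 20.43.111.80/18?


Network: 20.43.64.0
Broadcast: 20.43.127.255
First usable = network + 1
Last usable = broadcast - 1
Range: 20.43.64.1 to 20.43.127.254


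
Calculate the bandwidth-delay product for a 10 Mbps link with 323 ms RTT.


BDP = bandwidth * RTT
= 10 Mbps * 323 ms
= 10 * 1e6 * 323 / 1000 bits
= 3230000 bits
= 403750 bytes
= 394.2871 KB
BDP = 3230000 bits (403750 bytes)


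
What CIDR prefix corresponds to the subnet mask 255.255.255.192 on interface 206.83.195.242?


Binary: 11111111.11111111.11111111.11000000
Count leading 1s
Prefix: /26


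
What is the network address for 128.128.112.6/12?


IP:   10000000.10000000.01110000.00000110
Mask: 11111111.11110000.00000000.00000000
AND operation:
Net:  10000000.10000000.00000000.00000000
Network: 128.128.0.0/12


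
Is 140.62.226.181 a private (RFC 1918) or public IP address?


RFC 1918 private ranges:
  10.0.0.0/8 (10.0.0.0 - 10.255.255.255)
  172.16.0.0/12 (172.16.0.0 - 172.31.255.255)
  192.168.0.0/16 (192.168.0.0 - 192.168.255.255)
Public (not in any RFC 1918 range)


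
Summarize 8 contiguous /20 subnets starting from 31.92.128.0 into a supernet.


Original prefix: /20
Number of subnets: 8 = 2^3
New prefix = 20 - 3 = 17
Supernet: 31.92.128.0/17


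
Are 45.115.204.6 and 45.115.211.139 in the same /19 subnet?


Mask: 255.255.224.0
45.115.204.6 AND mask = 45.115.192.0
45.115.211.139 AND mask = 45.115.192.0
Yes, same subnet (45.115.192.0)


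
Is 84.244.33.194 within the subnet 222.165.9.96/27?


Subnet network: 222.165.9.96
Test IP AND mask: 84.244.33.192
No, 84.244.33.194 is not in 222.165.9.96/27


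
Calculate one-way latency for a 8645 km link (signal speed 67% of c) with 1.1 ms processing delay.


Speed = 0.67 * 3e5 km/s = 201000 km/s
Propagation delay = 8645 / 201000 = 0.043 s = 43.01 ms
Processing delay = 1.1 ms
Total one-way latency = 44.11 ms


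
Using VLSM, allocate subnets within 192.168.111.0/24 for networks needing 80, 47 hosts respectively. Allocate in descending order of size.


80 hosts -> /25 (126 usable): 192.168.111.0/25
47 hosts -> /26 (62 usable): 192.168.111.128/26
Allocation: 192.168.111.0/25 (80 hosts, 126 usable); 192.168.111.128/26 (47 hosts, 62 usable)


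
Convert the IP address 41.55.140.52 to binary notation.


41 = 00101001
55 = 00110111
140 = 10001100
52 = 00110100
Binary: 00101001.00110111.10001100.00110100


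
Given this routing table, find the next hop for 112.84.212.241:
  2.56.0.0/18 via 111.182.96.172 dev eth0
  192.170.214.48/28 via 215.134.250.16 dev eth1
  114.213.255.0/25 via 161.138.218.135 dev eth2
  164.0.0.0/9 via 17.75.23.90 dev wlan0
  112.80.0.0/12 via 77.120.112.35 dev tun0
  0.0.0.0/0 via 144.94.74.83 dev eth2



Longest prefix match for 112.84.212.241:
  /18 2.56.0.0: no
  /28 192.170.214.48: no
  /25 114.213.255.0: no
  /9 164.0.0.0: no
  /12 112.80.0.0: MATCH
  /0 0.0.0.0: MATCH
Selected: next-hop 77.120.112.35 via tun0 (matched /12)


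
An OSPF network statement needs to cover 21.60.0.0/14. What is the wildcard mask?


Subnet mask: 255.252.0.0
Wildcard = 255.255.255.255 - subnet mask
255 - 255 = 0
255 - 252 = 3
255 - 0 = 255
255 - 0 = 255
Wildcard: 0.3.255.255


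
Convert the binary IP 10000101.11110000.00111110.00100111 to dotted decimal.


10000101 = 133
11110000 = 240
00111110 = 62
00100111 = 39
IP: 133.240.62.39


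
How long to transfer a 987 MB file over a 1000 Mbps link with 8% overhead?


Effective throughput = 1000 * (1 - 8/100) = 920 Mbps
File size in Mb = 987 * 8 = 7896 Mb
Time = 7896 / 920
Time = 8.5826 seconds


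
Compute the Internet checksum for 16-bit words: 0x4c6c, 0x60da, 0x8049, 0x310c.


Sum all words (with carry folding):
+ 0x4c6c = 0x4c6c
+ 0x60da = 0xad46
+ 0x8049 = 0x2d90
+ 0x310c = 0x5e9c
One's complement: ~0x5e9c
Checksum = 0xa163


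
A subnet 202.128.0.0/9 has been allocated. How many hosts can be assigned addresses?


Host bits = 32 - 9 = 23
Total addresses = 2^23 = 8388608
Usable = total - 2 (network and broadcast)
Usable hosts: 8388606


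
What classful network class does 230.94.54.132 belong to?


First octet: 230
Binary: 11100110
1110xxxx -> Class D (224-239)
Class D (multicast), default mask N/A


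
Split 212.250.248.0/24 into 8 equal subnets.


New prefix = 24 + 3 = 27
Each subnet has 32 addresses
  212.250.248.0/27
  212.250.248.32/27
  212.250.248.64/27
  212.250.248.96/27
  212.250.248.128/27
  212.250.248.160/27
  212.250.248.192/27
  212.250.248.224/27
Subnets: 212.250.248.0/27, 212.250.248.32/27, 212.250.248.64/27, 212.250.248.96/27, 212.250.248.128/27, 212.250.248.160/27, 212.250.248.192/27, 212.250.248.224/27


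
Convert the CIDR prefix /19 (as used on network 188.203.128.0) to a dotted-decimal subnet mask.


/19 means 19 network bits, 13 host bits
Binary: 11111111111111111110000000000000
Mask: 255.255.224.0


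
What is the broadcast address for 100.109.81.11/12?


Network: 100.96.0.0/12
Host bits = 20
Set all host bits to 1:
Broadcast: 100.111.255.255


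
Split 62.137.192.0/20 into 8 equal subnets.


New prefix = 20 + 3 = 23
Each subnet has 512 addresses
  62.137.192.0/23
  62.137.194.0/23
  62.137.196.0/23
  62.137.198.0/23
  62.137.200.0/23
  62.137.202.0/23
  62.137.204.0/23
  62.137.206.0/23
Subnets: 62.137.192.0/23, 62.137.194.0/23, 62.137.196.0/23, 62.137.198.0/23, 62.137.200.0/23, 62.137.202.0/23, 62.137.204.0/23, 62.137.206.0/23


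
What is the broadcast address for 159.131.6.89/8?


Network: 159.0.0.0/8
Host bits = 24
Set all host bits to 1:
Broadcast: 159.255.255.255


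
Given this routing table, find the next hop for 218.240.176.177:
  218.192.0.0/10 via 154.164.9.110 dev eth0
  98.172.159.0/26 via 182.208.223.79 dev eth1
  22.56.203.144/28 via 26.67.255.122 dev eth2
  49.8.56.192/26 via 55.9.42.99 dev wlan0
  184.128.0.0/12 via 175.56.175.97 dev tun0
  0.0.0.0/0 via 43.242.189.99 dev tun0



Longest prefix match for 218.240.176.177:
  /10 218.192.0.0: MATCH
  /26 98.172.159.0: no
  /28 22.56.203.144: no
  /26 49.8.56.192: no
  /12 184.128.0.0: no
  /0 0.0.0.0: MATCH
Selected: next-hop 154.164.9.110 via eth0 (matched /10)


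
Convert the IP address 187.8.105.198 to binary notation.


187 = 10111011
8 = 00001000
105 = 01101001
198 = 11000110
Binary: 10111011.00001000.01101001.11000110


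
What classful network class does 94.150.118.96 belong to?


First octet: 94
Binary: 01011110
0xxxxxxx -> Class A (1-126)
Class A, default mask 255.0.0.0 (/8)


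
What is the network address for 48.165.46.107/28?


IP:   00110000.10100101.00101110.01101011
Mask: 11111111.11111111.11111111.11110000
AND operation:
Net:  00110000.10100101.00101110.01100000
Network: 48.165.46.96/28


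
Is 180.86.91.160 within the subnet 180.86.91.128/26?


Subnet network: 180.86.91.128
Test IP AND mask: 180.86.91.128
Yes, 180.86.91.160 is in 180.86.91.128/26


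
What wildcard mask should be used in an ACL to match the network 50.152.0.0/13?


Subnet mask: 255.248.0.0
Wildcard = 255.255.255.255 - subnet mask
255 - 255 = 0
255 - 248 = 7
255 - 0 = 255
255 - 0 = 255
Wildcard: 0.7.255.255


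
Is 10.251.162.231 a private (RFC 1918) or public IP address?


RFC 1918 private ranges:
  10.0.0.0/8 (10.0.0.0 - 10.255.255.255)
  172.16.0.0/12 (172.16.0.0 - 172.31.255.255)
  192.168.0.0/16 (192.168.0.0 - 192.168.255.255)
Private (in 10.0.0.0/8)


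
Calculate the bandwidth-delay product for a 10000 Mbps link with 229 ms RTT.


BDP = bandwidth * RTT
= 10000 Mbps * 229 ms
= 10000 * 1e6 * 229 / 1000 bits
= 2290000000 bits
= 286250000 bytes
= 279541.0156 KB
BDP = 2290000000 bits (286250000 bytes)


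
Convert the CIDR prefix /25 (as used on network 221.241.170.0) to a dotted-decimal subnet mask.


/25 means 25 network bits, 7 host bits
Binary: 11111111111111111111111110000000
Mask: 255.255.255.128


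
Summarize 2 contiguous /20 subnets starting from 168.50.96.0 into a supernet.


Original prefix: /20
Number of subnets: 2 = 2^1
New prefix = 20 - 1 = 19
Supernet: 168.50.96.0/19


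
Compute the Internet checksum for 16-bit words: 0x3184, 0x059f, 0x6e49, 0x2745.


Sum all words (with carry folding):
+ 0x3184 = 0x3184
+ 0x059f = 0x3723
+ 0x6e49 = 0xa56c
+ 0x2745 = 0xccb1
One's complement: ~0xccb1
Checksum = 0x334e


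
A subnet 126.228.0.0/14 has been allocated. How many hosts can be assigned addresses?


Host bits = 32 - 14 = 18
Total addresses = 2^18 = 262144
Usable = total - 2 (network and broadcast)
Usable hosts: 262142


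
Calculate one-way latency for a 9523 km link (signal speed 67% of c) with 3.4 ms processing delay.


Speed = 0.67 * 3e5 km/s = 201000 km/s
Propagation delay = 9523 / 201000 = 0.0474 s = 47.3781 ms
Processing delay = 3.4 ms
Total one-way latency = 50.7781 ms


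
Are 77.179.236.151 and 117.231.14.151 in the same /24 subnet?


Mask: 255.255.255.0
77.179.236.151 AND mask = 77.179.236.0
117.231.14.151 AND mask = 117.231.14.0
No, different subnets (77.179.236.0 vs 117.231.14.0)


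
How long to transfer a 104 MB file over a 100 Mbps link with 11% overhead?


Effective throughput = 100 * (1 - 11/100) = 89 Mbps
File size in Mb = 104 * 8 = 832 Mb
Time = 832 / 89
Time = 9.3483 seconds


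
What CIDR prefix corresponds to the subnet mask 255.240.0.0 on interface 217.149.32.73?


Binary: 11111111.11110000.00000000.00000000
Count leading 1s
Prefix: /12


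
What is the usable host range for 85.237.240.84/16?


Network: 85.237.0.0
Broadcast: 85.237.255.255
First usable = network + 1
Last usable = broadcast - 1
Range: 85.237.0.1 to 85.237.255.254


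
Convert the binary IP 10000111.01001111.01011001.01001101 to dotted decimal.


10000111 = 135
01001111 = 79
01011001 = 89
01001101 = 77
IP: 135.79.89.77


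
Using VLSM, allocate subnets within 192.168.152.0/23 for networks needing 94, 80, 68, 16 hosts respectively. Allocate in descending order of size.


94 hosts -> /25 (126 usable): 192.168.152.0/25
80 hosts -> /25 (126 usable): 192.168.152.128/25
68 hosts -> /25 (126 usable): 192.168.153.0/25
16 hosts -> /27 (30 usable): 192.168.153.128/27
Allocation: 192.168.152.0/25 (94 hosts, 126 usable); 192.168.152.128/25 (80 hosts, 126 usable); 192.168.153.0/25 (68 hosts, 126 usable); 192.168.153.128/27 (16 hosts, 30 usable)


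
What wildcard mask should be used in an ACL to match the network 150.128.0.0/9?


Subnet mask: 255.128.0.0
Wildcard = 255.255.255.255 - subnet mask
255 - 255 = 0
255 - 128 = 127
255 - 0 = 255
255 - 0 = 255
Wildcard: 0.127.255.255


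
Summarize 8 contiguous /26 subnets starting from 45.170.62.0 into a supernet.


Original prefix: /26
Number of subnets: 8 = 2^3
New prefix = 26 - 3 = 23
Supernet: 45.170.62.0/23


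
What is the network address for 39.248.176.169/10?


IP:   00100111.11111000.10110000.10101001
Mask: 11111111.11000000.00000000.00000000
AND operation:
Net:  00100111.11000000.00000000.00000000
Network: 39.192.0.0/10


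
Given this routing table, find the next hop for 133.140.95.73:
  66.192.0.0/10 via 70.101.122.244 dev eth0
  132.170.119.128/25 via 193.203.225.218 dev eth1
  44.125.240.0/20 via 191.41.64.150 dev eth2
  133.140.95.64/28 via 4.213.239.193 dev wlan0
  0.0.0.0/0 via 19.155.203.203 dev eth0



Longest prefix match for 133.140.95.73:
  /10 66.192.0.0: no
  /25 132.170.119.128: no
  /20 44.125.240.0: no
  /28 133.140.95.64: MATCH
  /0 0.0.0.0: MATCH
Selected: next-hop 4.213.239.193 via wlan0 (matched /28)


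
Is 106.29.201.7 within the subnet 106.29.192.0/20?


Subnet network: 106.29.192.0
Test IP AND mask: 106.29.192.0
Yes, 106.29.201.7 is in 106.29.192.0/20


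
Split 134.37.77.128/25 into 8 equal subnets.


New prefix = 25 + 3 = 28
Each subnet has 16 addresses
  134.37.77.128/28
  134.37.77.144/28
  134.37.77.160/28
  134.37.77.176/28
  134.37.77.192/28
  134.37.77.208/28
  134.37.77.224/28
  134.37.77.240/28
Subnets: 134.37.77.128/28, 134.37.77.144/28, 134.37.77.160/28, 134.37.77.176/28, 134.37.77.192/28, 134.37.77.208/28, 134.37.77.224/28, 134.37.77.240/28


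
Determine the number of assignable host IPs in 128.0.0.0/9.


Host bits = 32 - 9 = 23
Total addresses = 2^23 = 8388608
Usable = total - 2 (network and broadcast)
Usable hosts: 8388606


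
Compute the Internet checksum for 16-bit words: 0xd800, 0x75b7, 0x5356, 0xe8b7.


Sum all words (with carry folding):
+ 0xd800 = 0xd800
+ 0x75b7 = 0x4db8
+ 0x5356 = 0xa10e
+ 0xe8b7 = 0x89c6
One's complement: ~0x89c6
Checksum = 0x7639


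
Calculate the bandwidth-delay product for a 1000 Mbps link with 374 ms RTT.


BDP = bandwidth * RTT
= 1000 Mbps * 374 ms
= 1000 * 1e6 * 374 / 1000 bits
= 374000000 bits
= 46750000 bytes
= 45654.2969 KB
BDP = 374000000 bits (46750000 bytes)


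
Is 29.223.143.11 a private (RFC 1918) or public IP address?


RFC 1918 private ranges:
  10.0.0.0/8 (10.0.0.0 - 10.255.255.255)
  172.16.0.0/12 (172.16.0.0 - 172.31.255.255)
  192.168.0.0/16 (192.168.0.0 - 192.168.255.255)
Public (not in any RFC 1918 range)


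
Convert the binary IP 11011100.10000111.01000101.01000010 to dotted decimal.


11011100 = 220
10000111 = 135
01000101 = 69
01000010 = 66
IP: 220.135.69.66


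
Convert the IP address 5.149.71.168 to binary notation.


5 = 00000101
149 = 10010101
71 = 01000111
168 = 10101000
Binary: 00000101.10010101.01000111.10101000


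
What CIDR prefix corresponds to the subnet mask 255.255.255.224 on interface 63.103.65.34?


Binary: 11111111.11111111.11111111.11100000
Count leading 1s
Prefix: /27


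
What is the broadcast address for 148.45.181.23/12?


Network: 148.32.0.0/12
Host bits = 20
Set all host bits to 1:
Broadcast: 148.47.255.255


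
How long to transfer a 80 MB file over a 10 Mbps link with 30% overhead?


Effective throughput = 10 * (1 - 30/100) = 7 Mbps
File size in Mb = 80 * 8 = 640 Mb
Time = 640 / 7
Time = 91.4286 seconds


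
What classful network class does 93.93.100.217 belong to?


First octet: 93
Binary: 01011101
0xxxxxxx -> Class A (1-126)
Class A, default mask 255.0.0.0 (/8)


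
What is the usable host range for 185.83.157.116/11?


Network: 185.64.0.0
Broadcast: 185.95.255.255
First usable = network + 1
Last usable = broadcast - 1
Range: 185.64.0.1 to 185.95.255.254


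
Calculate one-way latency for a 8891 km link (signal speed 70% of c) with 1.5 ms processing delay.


Speed = 0.7 * 3e5 km/s = 210000 km/s
Propagation delay = 8891 / 210000 = 0.0423 s = 42.3381 ms
Processing delay = 1.5 ms
Total one-way latency = 43.8381 ms


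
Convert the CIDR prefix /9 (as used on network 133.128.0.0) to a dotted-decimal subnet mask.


/9 means 9 network bits, 23 host bits
Binary: 11111111100000000000000000000000
Mask: 255.128.0.0


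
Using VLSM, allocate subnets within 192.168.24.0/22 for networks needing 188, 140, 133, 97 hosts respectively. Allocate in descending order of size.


188 hosts -> /24 (254 usable): 192.168.24.0/24
140 hosts -> /24 (254 usable): 192.168.25.0/24
133 hosts -> /24 (254 usable): 192.168.26.0/24
97 hosts -> /25 (126 usable): 192.168.27.0/25
Allocation: 192.168.24.0/24 (188 hosts, 254 usable); 192.168.25.0/24 (140 hosts, 254 usable); 192.168.26.0/24 (133 hosts, 254 usable); 192.168.27.0/25 (97 hosts, 126 usable)


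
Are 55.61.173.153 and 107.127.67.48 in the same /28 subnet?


Mask: 255.255.255.240
55.61.173.153 AND mask = 55.61.173.144
107.127.67.48 AND mask = 107.127.67.48
No, different subnets (55.61.173.144 vs 107.127.67.48)


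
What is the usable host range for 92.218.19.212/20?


Network: 92.218.16.0
Broadcast: 92.218.31.255
First usable = network + 1
Last usable = broadcast - 1
Range: 92.218.16.1 to 92.218.31.254


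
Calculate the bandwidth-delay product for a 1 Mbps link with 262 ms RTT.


BDP = bandwidth * RTT
= 1 Mbps * 262 ms
= 1 * 1e6 * 262 / 1000 bits
= 262000 bits
= 32750 bytes
= 31.9824 KB
BDP = 262000 bits (32750 bytes)


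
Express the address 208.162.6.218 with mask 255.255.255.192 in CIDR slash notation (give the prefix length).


Binary: 11111111.11111111.11111111.11000000
Count leading 1s
Prefix: /26


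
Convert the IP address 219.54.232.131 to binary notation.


219 = 11011011
54 = 00110110
232 = 11101000
131 = 10000011
Binary: 11011011.00110110.11101000.10000011


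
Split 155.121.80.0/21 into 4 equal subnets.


New prefix = 21 + 2 = 23
Each subnet has 512 addresses
  155.121.80.0/23
  155.121.82.0/23
  155.121.84.0/23
  155.121.86.0/23
Subnets: 155.121.80.0/23, 155.121.82.0/23, 155.121.84.0/23, 155.121.86.0/23


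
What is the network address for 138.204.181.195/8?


IP:   10001010.11001100.10110101.11000011
Mask: 11111111.00000000.00000000.00000000
AND operation:
Net:  10001010.00000000.00000000.00000000
Network: 138.0.0.0/8


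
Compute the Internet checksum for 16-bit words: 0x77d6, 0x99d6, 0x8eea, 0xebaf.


Sum all words (with carry folding):
+ 0x77d6 = 0x77d6
+ 0x99d6 = 0x11ad
+ 0x8eea = 0xa097
+ 0xebaf = 0x8c47
One's complement: ~0x8c47
Checksum = 0x73b8


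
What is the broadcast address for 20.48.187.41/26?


Network: 20.48.187.0/26
Host bits = 6
Set all host bits to 1:
Broadcast: 20.48.187.63


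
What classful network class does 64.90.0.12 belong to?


First octet: 64
Binary: 01000000
0xxxxxxx -> Class A (1-126)
Class A, default mask 255.0.0.0 (/8)


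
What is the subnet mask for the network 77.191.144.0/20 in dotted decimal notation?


/20 means 20 network bits, 12 host bits
Binary: 11111111111111111111000000000000
Mask: 255.255.240.0


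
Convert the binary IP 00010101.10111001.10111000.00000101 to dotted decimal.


00010101 = 21
10111001 = 185
10111000 = 184
00000101 = 5
IP: 21.185.184.5


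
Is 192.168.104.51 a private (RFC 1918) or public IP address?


RFC 1918 private ranges:
  10.0.0.0/8 (10.0.0.0 - 10.255.255.255)
  172.16.0.0/12 (172.16.0.0 - 172.31.255.255)
  192.168.0.0/16 (192.168.0.0 - 192.168.255.255)
Private (in 192.168.0.0/16)


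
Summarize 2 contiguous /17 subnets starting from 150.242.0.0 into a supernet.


Original prefix: /17
Number of subnets: 2 = 2^1
New prefix = 17 - 1 = 16
Supernet: 150.242.0.0/16


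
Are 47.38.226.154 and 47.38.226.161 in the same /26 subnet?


Mask: 255.255.255.192
47.38.226.154 AND mask = 47.38.226.128
47.38.226.161 AND mask = 47.38.226.128
Yes, same subnet (47.38.226.128)


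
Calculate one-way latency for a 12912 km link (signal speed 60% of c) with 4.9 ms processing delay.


Speed = 0.6 * 3e5 km/s = 180000 km/s
Propagation delay = 12912 / 180000 = 0.0717 s = 71.7333 ms
Processing delay = 4.9 ms
Total one-way latency = 76.6333 ms


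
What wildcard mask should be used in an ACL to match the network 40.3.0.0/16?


Subnet mask: 255.255.0.0
Wildcard = 255.255.255.255 - subnet mask
255 - 255 = 0
255 - 255 = 0
255 - 0 = 255
255 - 0 = 255
Wildcard: 0.0.255.255


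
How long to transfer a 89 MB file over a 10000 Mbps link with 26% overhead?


Effective throughput = 10000 * (1 - 26/100) = 7400 Mbps
File size in Mb = 89 * 8 = 712 Mb
Time = 712 / 7400
Time = 0.0962 seconds


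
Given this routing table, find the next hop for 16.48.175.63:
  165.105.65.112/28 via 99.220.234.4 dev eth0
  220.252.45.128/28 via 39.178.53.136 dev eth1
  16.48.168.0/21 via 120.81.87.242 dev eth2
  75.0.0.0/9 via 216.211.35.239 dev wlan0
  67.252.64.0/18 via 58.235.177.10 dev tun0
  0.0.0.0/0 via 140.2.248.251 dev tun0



Longest prefix match for 16.48.175.63:
  /28 165.105.65.112: no
  /28 220.252.45.128: no
  /21 16.48.168.0: MATCH
  /9 75.0.0.0: no
  /18 67.252.64.0: no
  /0 0.0.0.0: MATCH
Selected: next-hop 120.81.87.242 via eth2 (matched /21)


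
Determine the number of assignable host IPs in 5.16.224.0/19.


Host bits = 32 - 19 = 13
Total addresses = 2^13 = 8192
Usable = total - 2 (network and broadcast)
Usable hosts: 8190


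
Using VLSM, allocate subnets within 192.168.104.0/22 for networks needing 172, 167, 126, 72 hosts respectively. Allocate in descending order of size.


172 hosts -> /24 (254 usable): 192.168.104.0/24
167 hosts -> /24 (254 usable): 192.168.105.0/24
126 hosts -> /25 (126 usable): 192.168.106.0/25
72 hosts -> /25 (126 usable): 192.168.106.128/25
Allocation: 192.168.104.0/24 (172 hosts, 254 usable); 192.168.105.0/24 (167 hosts, 254 usable); 192.168.106.0/25 (126 hosts, 126 usable); 192.168.106.128/25 (72 hosts, 126 usable)


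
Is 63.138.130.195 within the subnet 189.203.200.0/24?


Subnet network: 189.203.200.0
Test IP AND mask: 63.138.130.0
No, 63.138.130.195 is not in 189.203.200.0/24


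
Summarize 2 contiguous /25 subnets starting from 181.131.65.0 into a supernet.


Original prefix: /25
Number of subnets: 2 = 2^1
New prefix = 25 - 1 = 24
Supernet: 181.131.65.0/24


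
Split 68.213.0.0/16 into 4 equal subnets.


New prefix = 16 + 2 = 18
Each subnet has 16384 addresses
  68.213.0.0/18
  68.213.64.0/18
  68.213.128.0/18
  68.213.192.0/18
Subnets: 68.213.0.0/18, 68.213.64.0/18, 68.213.128.0/18, 68.213.192.0/18


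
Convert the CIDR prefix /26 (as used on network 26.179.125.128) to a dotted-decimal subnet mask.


/26 means 26 network bits, 6 host bits
Binary: 11111111111111111111111111000000
Mask: 255.255.255.192


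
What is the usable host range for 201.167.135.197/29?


Network: 201.167.135.192
Broadcast: 201.167.135.199
First usable = network + 1
Last usable = broadcast - 1
Range: 201.167.135.193 to 201.167.135.198


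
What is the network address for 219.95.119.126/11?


IP:   11011011.01011111.01110111.01111110
Mask: 11111111.11100000.00000000.00000000
AND operation:
Net:  11011011.01000000.00000000.00000000
Network: 219.64.0.0/11


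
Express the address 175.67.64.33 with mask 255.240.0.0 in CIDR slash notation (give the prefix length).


Binary: 11111111.11110000.00000000.00000000
Count leading 1s
Prefix: /12


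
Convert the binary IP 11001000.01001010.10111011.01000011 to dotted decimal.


11001000 = 200
01001010 = 74
10111011 = 187
01000011 = 67
IP: 200.74.187.67


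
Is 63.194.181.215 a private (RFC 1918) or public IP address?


RFC 1918 private ranges:
  10.0.0.0/8 (10.0.0.0 - 10.255.255.255)
  172.16.0.0/12 (172.16.0.0 - 172.31.255.255)
  192.168.0.0/16 (192.168.0.0 - 192.168.255.255)
Public (not in any RFC 1918 range)


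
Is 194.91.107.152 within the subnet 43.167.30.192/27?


Subnet network: 43.167.30.192
Test IP AND mask: 194.91.107.128
No, 194.91.107.152 is not in 43.167.30.192/27


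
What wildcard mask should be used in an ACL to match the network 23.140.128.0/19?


Subnet mask: 255.255.224.0
Wildcard = 255.255.255.255 - subnet mask
255 - 255 = 0
255 - 255 = 0
255 - 224 = 31
255 - 0 = 255
Wildcard: 0.0.31.255


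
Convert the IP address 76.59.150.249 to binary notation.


76 = 01001100
59 = 00111011
150 = 10010110
249 = 11111001
Binary: 01001100.00111011.10010110.11111001


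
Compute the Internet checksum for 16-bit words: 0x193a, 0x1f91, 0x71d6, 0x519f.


Sum all words (with carry folding):
+ 0x193a = 0x193a
+ 0x1f91 = 0x38cb
+ 0x71d6 = 0xaaa1
+ 0x519f = 0xfc40
One's complement: ~0xfc40
Checksum = 0x03bf


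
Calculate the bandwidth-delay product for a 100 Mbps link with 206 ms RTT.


BDP = bandwidth * RTT
= 100 Mbps * 206 ms
= 100 * 1e6 * 206 / 1000 bits
= 20600000 bits
= 2575000 bytes
= 2514.6484 KB
BDP = 20600000 bits (2575000 bytes)


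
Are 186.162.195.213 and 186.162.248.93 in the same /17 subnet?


Mask: 255.255.128.0
186.162.195.213 AND mask = 186.162.128.0
186.162.248.93 AND mask = 186.162.128.0
Yes, same subnet (186.162.128.0)


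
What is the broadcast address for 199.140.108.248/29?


Network: 199.140.108.248/29
Host bits = 3
Set all host bits to 1:
Broadcast: 199.140.108.255


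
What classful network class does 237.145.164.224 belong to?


First octet: 237
Binary: 11101101
1110xxxx -> Class D (224-239)
Class D (multicast), default mask N/A


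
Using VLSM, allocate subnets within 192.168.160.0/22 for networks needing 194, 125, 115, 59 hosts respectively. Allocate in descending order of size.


194 hosts -> /24 (254 usable): 192.168.160.0/24
125 hosts -> /25 (126 usable): 192.168.161.0/25
115 hosts -> /25 (126 usable): 192.168.161.128/25
59 hosts -> /26 (62 usable): 192.168.162.0/26
Allocation: 192.168.160.0/24 (194 hosts, 254 usable); 192.168.161.0/25 (125 hosts, 126 usable); 192.168.161.128/25 (115 hosts, 126 usable); 192.168.162.0/26 (59 hosts, 62 usable)


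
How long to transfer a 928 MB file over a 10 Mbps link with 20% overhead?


Effective throughput = 10 * (1 - 20/100) = 8 Mbps
File size in Mb = 928 * 8 = 7424 Mb
Time = 7424 / 8
Time = 928 seconds


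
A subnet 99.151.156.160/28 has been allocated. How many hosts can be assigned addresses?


Host bits = 32 - 28 = 4
Total addresses = 2^4 = 16
Usable = total - 2 (network and broadcast)
Usable hosts: 14


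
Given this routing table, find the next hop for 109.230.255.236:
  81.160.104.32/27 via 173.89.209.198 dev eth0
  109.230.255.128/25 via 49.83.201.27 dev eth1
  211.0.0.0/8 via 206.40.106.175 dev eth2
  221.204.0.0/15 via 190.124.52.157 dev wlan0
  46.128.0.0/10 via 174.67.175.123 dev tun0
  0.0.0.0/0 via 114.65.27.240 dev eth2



Longest prefix match for 109.230.255.236:
  /27 81.160.104.32: no
  /25 109.230.255.128: MATCH
  /8 211.0.0.0: no
  /15 221.204.0.0: no
  /10 46.128.0.0: no
  /0 0.0.0.0: MATCH
Selected: next-hop 49.83.201.27 via eth1 (matched /25)


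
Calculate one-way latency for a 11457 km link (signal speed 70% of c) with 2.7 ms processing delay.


Speed = 0.7 * 3e5 km/s = 210000 km/s
Propagation delay = 11457 / 210000 = 0.0546 s = 54.5571 ms
Processing delay = 2.7 ms
Total one-way latency = 57.2571 ms


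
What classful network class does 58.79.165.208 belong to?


First octet: 58
Binary: 00111010
0xxxxxxx -> Class A (1-126)
Class A, default mask 255.0.0.0 (/8)


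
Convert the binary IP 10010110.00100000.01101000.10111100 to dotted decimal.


10010110 = 150
00100000 = 32
01101000 = 104
10111100 = 188
IP: 150.32.104.188


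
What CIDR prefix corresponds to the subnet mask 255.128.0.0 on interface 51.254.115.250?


Binary: 11111111.10000000.00000000.00000000
Count leading 1s
Prefix: /9


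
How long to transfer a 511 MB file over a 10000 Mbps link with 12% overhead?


Effective throughput = 10000 * (1 - 12/100) = 8800 Mbps
File size in Mb = 511 * 8 = 4088 Mb
Time = 4088 / 8800
Time = 0.4645 seconds


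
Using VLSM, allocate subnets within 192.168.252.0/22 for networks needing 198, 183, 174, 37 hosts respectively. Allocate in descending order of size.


198 hosts -> /24 (254 usable): 192.168.252.0/24
183 hosts -> /24 (254 usable): 192.168.253.0/24
174 hosts -> /24 (254 usable): 192.168.254.0/24
37 hosts -> /26 (62 usable): 192.168.255.0/26
Allocation: 192.168.252.0/24 (198 hosts, 254 usable); 192.168.253.0/24 (183 hosts, 254 usable); 192.168.254.0/24 (174 hosts, 254 usable); 192.168.255.0/26 (37 hosts, 62 usable)


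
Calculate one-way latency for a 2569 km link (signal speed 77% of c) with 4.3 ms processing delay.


Speed = 0.77 * 3e5 km/s = 231000 km/s
Propagation delay = 2569 / 231000 = 0.0111 s = 11.1212 ms
Processing delay = 4.3 ms
Total one-way latency = 15.4212 ms


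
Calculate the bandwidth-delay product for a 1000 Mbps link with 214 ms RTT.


BDP = bandwidth * RTT
= 1000 Mbps * 214 ms
= 1000 * 1e6 * 214 / 1000 bits
= 214000000 bits
= 26750000 bytes
= 26123.0469 KB
BDP = 214000000 bits (26750000 bytes)


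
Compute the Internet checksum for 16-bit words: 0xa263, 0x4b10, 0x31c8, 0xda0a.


Sum all words (with carry folding):
+ 0xa263 = 0xa263
+ 0x4b10 = 0xed73
+ 0x31c8 = 0x1f3c
+ 0xda0a = 0xf946
One's complement: ~0xf946
Checksum = 0x06b9


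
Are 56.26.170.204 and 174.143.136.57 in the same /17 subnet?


Mask: 255.255.128.0
56.26.170.204 AND mask = 56.26.128.0
174.143.136.57 AND mask = 174.143.128.0
No, different subnets (56.26.128.0 vs 174.143.128.0)


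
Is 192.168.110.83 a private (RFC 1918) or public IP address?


RFC 1918 private ranges:
  10.0.0.0/8 (10.0.0.0 - 10.255.255.255)
  172.16.0.0/12 (172.16.0.0 - 172.31.255.255)
  192.168.0.0/16 (192.168.0.0 - 192.168.255.255)
Private (in 192.168.0.0/16)


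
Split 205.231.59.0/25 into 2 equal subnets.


New prefix = 25 + 1 = 26
Each subnet has 64 addresses
  205.231.59.0/26
  205.231.59.64/26
Subnets: 205.231.59.0/26, 205.231.59.64/26


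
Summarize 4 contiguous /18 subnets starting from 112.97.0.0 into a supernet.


Original prefix: /18
Number of subnets: 4 = 2^2
New prefix = 18 - 2 = 16
Supernet: 112.97.0.0/16


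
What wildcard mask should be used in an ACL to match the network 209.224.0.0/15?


Subnet mask: 255.254.0.0
Wildcard = 255.255.255.255 - subnet mask
255 - 255 = 0
255 - 254 = 1
255 - 0 = 255
255 - 0 = 255
Wildcard: 0.1.255.255


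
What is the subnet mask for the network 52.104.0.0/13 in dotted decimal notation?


/13 means 13 network bits, 19 host bits
Binary: 11111111111110000000000000000000
Mask: 255.248.0.0


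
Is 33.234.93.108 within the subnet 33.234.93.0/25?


Subnet network: 33.234.93.0
Test IP AND mask: 33.234.93.0
Yes, 33.234.93.108 is in 33.234.93.0/25


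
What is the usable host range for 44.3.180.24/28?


Network: 44.3.180.16
Broadcast: 44.3.180.31
First usable = network + 1
Last usable = broadcast - 1
Range: 44.3.180.17 to 44.3.180.30


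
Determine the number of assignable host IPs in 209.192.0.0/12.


Host bits = 32 - 12 = 20
Total addresses = 2^20 = 1048576
Usable = total - 2 (network and broadcast)
Usable hosts: 1048574


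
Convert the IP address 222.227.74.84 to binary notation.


222 = 11011110
227 = 11100011
74 = 01001010
84 = 01010100
Binary: 11011110.11100011.01001010.01010100


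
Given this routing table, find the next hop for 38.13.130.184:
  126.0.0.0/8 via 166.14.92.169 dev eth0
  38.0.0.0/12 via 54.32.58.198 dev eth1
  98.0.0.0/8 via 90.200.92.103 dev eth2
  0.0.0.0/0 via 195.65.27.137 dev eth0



Longest prefix match for 38.13.130.184:
  /8 126.0.0.0: no
  /12 38.0.0.0: MATCH
  /8 98.0.0.0: no
  /0 0.0.0.0: MATCH
Selected: next-hop 54.32.58.198 via eth1 (matched /12)


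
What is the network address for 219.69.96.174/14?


IP:   11011011.01000101.01100000.10101110
Mask: 11111111.11111100.00000000.00000000
AND operation:
Net:  11011011.01000100.00000000.00000000
Network: 219.68.0.0/14


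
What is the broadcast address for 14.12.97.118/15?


Network: 14.12.0.0/15
Host bits = 17
Set all host bits to 1:
Broadcast: 14.13.255.255


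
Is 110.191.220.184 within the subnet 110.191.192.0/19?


Subnet network: 110.191.192.0
Test IP AND mask: 110.191.192.0
Yes, 110.191.220.184 is in 110.191.192.0/19


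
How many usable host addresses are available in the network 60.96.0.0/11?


Host bits = 32 - 11 = 21
Total addresses = 2^21 = 2097152
Usable = total - 2 (network and broadcast)
Usable hosts: 2097150


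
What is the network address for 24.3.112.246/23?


IP:   00011000.00000011.01110000.11110110
Mask: 11111111.11111111.11111110.00000000
AND operation:
Net:  00011000.00000011.01110000.00000000
Network: 24.3.112.0/23


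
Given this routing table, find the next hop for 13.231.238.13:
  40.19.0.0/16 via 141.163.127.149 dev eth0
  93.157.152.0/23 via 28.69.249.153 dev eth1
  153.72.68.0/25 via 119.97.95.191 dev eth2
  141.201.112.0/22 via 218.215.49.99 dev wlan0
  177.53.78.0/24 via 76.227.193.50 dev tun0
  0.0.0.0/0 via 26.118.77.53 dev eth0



Longest prefix match for 13.231.238.13:
  /16 40.19.0.0: no
  /23 93.157.152.0: no
  /25 153.72.68.0: no
  /22 141.201.112.0: no
  /24 177.53.78.0: no
  /0 0.0.0.0: MATCH
Selected: next-hop 26.118.77.53 via eth0 (matched /0)


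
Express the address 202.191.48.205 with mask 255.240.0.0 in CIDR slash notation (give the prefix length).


Binary: 11111111.11110000.00000000.00000000
Count leading 1s
Prefix: /12


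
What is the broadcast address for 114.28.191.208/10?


Network: 114.0.0.0/10
Host bits = 22
Set all host bits to 1:
Broadcast: 114.63.255.255


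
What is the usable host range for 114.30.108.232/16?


Network: 114.30.0.0
Broadcast: 114.30.255.255
First usable = network + 1
Last usable = broadcast - 1
Range: 114.30.0.1 to 114.30.255.254


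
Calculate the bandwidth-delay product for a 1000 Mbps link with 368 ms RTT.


BDP = bandwidth * RTT
= 1000 Mbps * 368 ms
= 1000 * 1e6 * 368 / 1000 bits
= 368000000 bits
= 46000000 bytes
= 44921.875 KB
BDP = 368000000 bits (46000000 bytes)


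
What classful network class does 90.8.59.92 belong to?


First octet: 90
Binary: 01011010
0xxxxxxx -> Class A (1-126)
Class A, default mask 255.0.0.0 (/8)


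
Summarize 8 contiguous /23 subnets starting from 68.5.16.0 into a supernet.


Original prefix: /23
Number of subnets: 8 = 2^3
New prefix = 23 - 3 = 20
Supernet: 68.5.16.0/20


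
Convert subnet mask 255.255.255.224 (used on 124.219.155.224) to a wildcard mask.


Subnet mask: 255.255.255.224
Wildcard = 255.255.255.255 - subnet mask
255 - 255 = 0
255 - 255 = 0
255 - 255 = 0
255 - 224 = 31
Wildcard: 0.0.0.31


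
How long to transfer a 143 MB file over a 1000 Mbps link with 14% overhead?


Effective throughput = 1000 * (1 - 14/100) = 860 Mbps
File size in Mb = 143 * 8 = 1144 Mb
Time = 1144 / 860
Time = 1.3302 seconds


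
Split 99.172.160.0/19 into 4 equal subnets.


New prefix = 19 + 2 = 21
Each subnet has 2048 addresses
  99.172.160.0/21
  99.172.168.0/21
  99.172.176.0/21
  99.172.184.0/21
Subnets: 99.172.160.0/21, 99.172.168.0/21, 99.172.176.0/21, 99.172.184.0/21


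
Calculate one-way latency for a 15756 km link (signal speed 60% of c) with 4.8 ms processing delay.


Speed = 0.6 * 3e5 km/s = 180000 km/s
Propagation delay = 15756 / 180000 = 0.0875 s = 87.5333 ms
Processing delay = 4.8 ms
Total one-way latency = 92.3333 ms


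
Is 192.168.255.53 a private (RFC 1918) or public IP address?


RFC 1918 private ranges:
  10.0.0.0/8 (10.0.0.0 - 10.255.255.255)
  172.16.0.0/12 (172.16.0.0 - 172.31.255.255)
  192.168.0.0/16 (192.168.0.0 - 192.168.255.255)
Private (in 192.168.0.0/16)


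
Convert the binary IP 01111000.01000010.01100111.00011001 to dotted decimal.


01111000 = 120
01000010 = 66
01100111 = 103
00011001 = 25
IP: 120.66.103.25


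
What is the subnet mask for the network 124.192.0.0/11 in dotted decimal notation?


/11 means 11 network bits, 21 host bits
Binary: 11111111111000000000000000000000
Mask: 255.224.0.0


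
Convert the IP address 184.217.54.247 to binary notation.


184 = 10111000
217 = 11011001
54 = 00110110
247 = 11110111
Binary: 10111000.11011001.00110110.11110111


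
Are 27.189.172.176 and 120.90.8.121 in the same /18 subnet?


Mask: 255.255.192.0
27.189.172.176 AND mask = 27.189.128.0
120.90.8.121 AND mask = 120.90.0.0
No, different subnets (27.189.128.0 vs 120.90.0.0)


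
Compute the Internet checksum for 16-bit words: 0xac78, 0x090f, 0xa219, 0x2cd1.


Sum all words (with carry folding):
+ 0xac78 = 0xac78
+ 0x090f = 0xb587
+ 0xa219 = 0x57a1
+ 0x2cd1 = 0x8472
One's complement: ~0x8472
Checksum = 0x7b8d


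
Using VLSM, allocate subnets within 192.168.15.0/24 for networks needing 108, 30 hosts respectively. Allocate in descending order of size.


108 hosts -> /25 (126 usable): 192.168.15.0/25
30 hosts -> /27 (30 usable): 192.168.15.128/27
Allocation: 192.168.15.0/25 (108 hosts, 126 usable); 192.168.15.128/27 (30 hosts, 30 usable)
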